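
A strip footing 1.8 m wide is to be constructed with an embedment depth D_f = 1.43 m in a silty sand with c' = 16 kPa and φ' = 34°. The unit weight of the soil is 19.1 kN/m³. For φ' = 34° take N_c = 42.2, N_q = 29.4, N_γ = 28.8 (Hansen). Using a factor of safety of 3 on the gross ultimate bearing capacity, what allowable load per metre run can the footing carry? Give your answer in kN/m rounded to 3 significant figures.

≈ 1180 kN/m

q = γ·D_f = 19.1 × 1.43 = 27.313 kPa.
c·N_c = 16 × 42.2 = 675.2 kPa
q·N_q = 27.313 × 29.4 = 803 kPa
0.5·γ·B·N_γ = 0.5 × 19.1 × 1.8 × 28.8 = 495.07 kPa
q_ult = 675.2 + 803 + 495.07 = 1973.3 kPa.
Gross allowable pressure q_all = 1973.3 / 3 = 657.76 kPa.
Allowable wall load = q_all × B = 657.76 × 1.8 = 1184 kN per metre run.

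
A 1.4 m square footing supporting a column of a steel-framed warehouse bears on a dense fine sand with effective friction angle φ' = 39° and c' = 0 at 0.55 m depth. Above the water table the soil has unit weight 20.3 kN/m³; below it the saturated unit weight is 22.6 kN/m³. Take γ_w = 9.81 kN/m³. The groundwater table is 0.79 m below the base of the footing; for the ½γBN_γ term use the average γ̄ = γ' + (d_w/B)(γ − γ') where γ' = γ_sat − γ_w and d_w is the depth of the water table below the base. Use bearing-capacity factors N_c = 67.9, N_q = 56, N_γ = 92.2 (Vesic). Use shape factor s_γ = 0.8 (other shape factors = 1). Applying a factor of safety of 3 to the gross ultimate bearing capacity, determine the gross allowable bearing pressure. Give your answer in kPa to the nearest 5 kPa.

q_all ≈ 500 kPa

Effective surcharge at the founding depth q = γ·D_f = 20.3 × 0.55 = 11.165 kPa.
With d_w = 0.79 m < B, γ̄ = 12.79 + (0.79/1.4) × (20.3 − 12.79) = 17.028 kN/m³.
q_ult = q·N_q + 0.5·γ·B·N_γ·s_γ
     = 11.165 × 56 + 0.5 × 17.028 × 1.4 × 92.2 × 0.8
     = 625.24 + 879.18 = 1504.4 kPa.
q_all = q_ult / FS = 1504.4 / 3 = 501.47 kPa.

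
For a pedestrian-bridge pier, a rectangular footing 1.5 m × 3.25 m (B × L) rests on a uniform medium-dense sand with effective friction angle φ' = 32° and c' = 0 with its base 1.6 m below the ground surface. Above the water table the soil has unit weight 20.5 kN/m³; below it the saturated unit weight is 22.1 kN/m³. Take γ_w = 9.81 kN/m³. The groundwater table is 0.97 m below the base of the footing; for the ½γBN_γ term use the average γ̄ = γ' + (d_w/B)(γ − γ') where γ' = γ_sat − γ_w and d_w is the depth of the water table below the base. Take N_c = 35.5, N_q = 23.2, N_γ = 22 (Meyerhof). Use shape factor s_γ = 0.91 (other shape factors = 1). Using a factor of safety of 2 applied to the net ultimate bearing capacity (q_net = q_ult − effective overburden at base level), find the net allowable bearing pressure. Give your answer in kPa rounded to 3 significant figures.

q_all(net) ≈ 496 kPa

q = γ·D_f = 20.5 × 1.6 = 32.8 kPa.
γ' = 12.29 kN/m³; averaging over the depth B below the base, γ̄ = γ' + (d_w/B)(γ − γ') = 17.599 kN/m³.
q·N_q = 32.8 × 23.2 = 760.96 kPa
0.5·γ·B·N_γ·s_γ = 0.5 × 17.599 × 1.5 × 22 × 0.91 = 264.25 kPa
q_ult = 760.96 + 264.25 = 1025.2 kPa.
Net ultimate: q_net = 1025.2 − 32.8 = 992.41 kPa.
q_all(net) = 992.41 / 2 = 496.21 kPa.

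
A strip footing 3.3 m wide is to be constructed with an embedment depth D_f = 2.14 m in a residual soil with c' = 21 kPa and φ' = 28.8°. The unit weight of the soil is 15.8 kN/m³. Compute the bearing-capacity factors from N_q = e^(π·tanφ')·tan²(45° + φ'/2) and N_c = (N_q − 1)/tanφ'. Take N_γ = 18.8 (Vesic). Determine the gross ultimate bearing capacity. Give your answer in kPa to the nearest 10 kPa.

q_ult ≈ 1610 kPa

tan28.8° = 0.5498, so N_q = e^(π×0.5498)·tan²(59.4°) = 5.624 × 2.859 = 16.08.
N_c = (16.08 − 1)/tan28.8° = 27.43.
q = γ·D_f = 15.8 × 2.14 = 33.812 kPa.
c·N_c = 21 × 27.432 = 576.08 kPa
q·N_q = 33.812 × 16.081 = 543.73 kPa
0.5·γ·B·N_γ = 0.5 × 15.8 × 3.3 × 18.8 = 490.12 kPa
q_ult = 576.08 + 543.73 + 490.12 = 1609.9 kPa.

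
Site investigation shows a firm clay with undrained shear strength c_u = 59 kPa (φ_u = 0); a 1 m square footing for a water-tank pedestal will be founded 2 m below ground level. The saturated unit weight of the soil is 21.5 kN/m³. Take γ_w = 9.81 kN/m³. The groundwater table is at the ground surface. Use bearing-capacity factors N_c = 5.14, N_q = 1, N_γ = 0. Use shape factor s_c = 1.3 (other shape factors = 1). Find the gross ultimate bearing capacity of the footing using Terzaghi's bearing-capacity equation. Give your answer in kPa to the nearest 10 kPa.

q_ult ≈ 420 kPa

With the water table at the surface the whole profile is submerged: γ' = 21.5 − 9.81 = 11.69 kN/m³, so q = γ'·D_f = 23.38 kPa.
q_ult = c·N_c·s_c + q·N_q
     = 59 × 5.14 × 1.3 + 23.38 × 1
     = 394.24 + 23.38 = 417.62 kPa.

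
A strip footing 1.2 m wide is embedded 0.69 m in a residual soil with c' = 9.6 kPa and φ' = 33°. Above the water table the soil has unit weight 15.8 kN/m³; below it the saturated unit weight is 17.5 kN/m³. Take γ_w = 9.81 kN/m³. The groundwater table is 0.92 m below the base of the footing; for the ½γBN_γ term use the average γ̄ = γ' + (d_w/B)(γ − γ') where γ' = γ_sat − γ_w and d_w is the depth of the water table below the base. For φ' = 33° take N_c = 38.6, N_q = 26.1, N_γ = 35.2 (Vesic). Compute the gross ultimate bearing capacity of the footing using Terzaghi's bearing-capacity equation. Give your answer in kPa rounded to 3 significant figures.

q_ult ≈ 949 kPa

Effective surcharge at the founding depth q = γ·D_f = 15.8 × 0.69 = 10.902 kPa.
With d_w = 0.92 m < B, γ̄ = 7.69 + (0.92/1.2) × (15.8 − 7.69) = 13.908 kN/m³.
q_ult = c·N_c + q·N_q + 0.5·γ·B·N_γ
     = 9.6 × 38.6 + 10.902 × 26.1 + 0.5 × 13.908 × 1.2 × 35.2
     = 370.56 + 284.54 + 293.73 = 948.83 kPa.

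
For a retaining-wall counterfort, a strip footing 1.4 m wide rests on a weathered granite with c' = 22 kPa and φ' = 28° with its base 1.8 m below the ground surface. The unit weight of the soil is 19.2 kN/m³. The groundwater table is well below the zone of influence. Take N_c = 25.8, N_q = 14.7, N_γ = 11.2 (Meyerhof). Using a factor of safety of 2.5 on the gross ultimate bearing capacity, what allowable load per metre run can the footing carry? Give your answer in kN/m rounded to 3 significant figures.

≈ 687 kN/m

Overburden at base level: q = 19.2 × 1.8 = 34.56 kPa.
Cohesion term c·N_c = 22 × 25.8 = 567.6 kPa; surcharge term q·N_q = 34.56 × 14.7 = 508.03 kPa; self-weight term 0.5·γ·B·N_γ = 0.5 × 19.2 × 1.4 × 11.2 = 150.53 kPa.
q_ult = 567.6 + 508.03 + 150.53 = 1226.2 kPa.
Gross allowable pressure q_all = 1226.2 / 2.5 = 490.46 kPa.
Allowable wall load = q_all × B = 490.46 × 1.4 = 686.65 kN per metre run.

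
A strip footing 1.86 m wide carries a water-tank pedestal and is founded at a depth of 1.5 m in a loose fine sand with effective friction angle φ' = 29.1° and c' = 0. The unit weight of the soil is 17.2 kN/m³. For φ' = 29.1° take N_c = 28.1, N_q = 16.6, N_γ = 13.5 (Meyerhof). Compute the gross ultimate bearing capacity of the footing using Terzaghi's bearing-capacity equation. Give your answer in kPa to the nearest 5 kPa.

Overburden at base level: q = 17.2 × 1.5 = 25.8 kPa.
Surcharge term q·N_q = 25.8 × 16.6 = 428.28 kPa; self-weight term 0.5·γ·B·N_γ = 0.5 × 17.2 × 1.86 × 13.5 = 215.95 kPa.
q_ult = 428.28 + 215.95 = 644.23 kPa.

q_ult ≈ 645 kPa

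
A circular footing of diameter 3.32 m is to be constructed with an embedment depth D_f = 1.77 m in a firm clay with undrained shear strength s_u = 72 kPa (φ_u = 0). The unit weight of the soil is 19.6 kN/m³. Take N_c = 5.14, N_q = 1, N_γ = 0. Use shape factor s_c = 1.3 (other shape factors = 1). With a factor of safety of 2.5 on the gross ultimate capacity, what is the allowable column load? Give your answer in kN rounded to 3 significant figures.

P_all ≈ 1790 kN

Effective surcharge at the founding depth q = γ·D_f = 19.6 × 1.77 = 34.692 kPa.
q_ult = c·N_c·s_c + q·N_q
     = 72 × 5.14 × 1.3 + 34.692 × 1
     = 481.1 + 34.692 = 515.8 kPa.
Gross allowable pressure q_all = 515.8 / 2.5 = 206.32 kPa.
Footing area = 8.657 m², so allowable column load = 206.32 × 8.657 = 1786.1 kN.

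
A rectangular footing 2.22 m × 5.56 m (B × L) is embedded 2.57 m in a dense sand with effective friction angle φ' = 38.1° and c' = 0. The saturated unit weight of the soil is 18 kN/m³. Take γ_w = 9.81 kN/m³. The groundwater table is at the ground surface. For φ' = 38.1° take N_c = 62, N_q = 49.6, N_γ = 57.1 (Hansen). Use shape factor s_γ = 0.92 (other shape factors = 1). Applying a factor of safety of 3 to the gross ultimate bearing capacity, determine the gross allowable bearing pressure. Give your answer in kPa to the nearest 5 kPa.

q_all ≈ 505 kPa

With the water table at the surface the whole profile is submerged: γ' = 18 − 9.81 = 8.19 kN/m³, so q = γ'·D_f = 21.048 kPa; the same γ' applies in the ½γBN_γ term.
q_ult = q·N_q + 0.5·γ·B·N_γ·s_γ
     = 21.048 × 49.6 + 0.5 × 8.19 × 2.22 × 57.1 × 0.92
     = 1044 + 477.56 = 1521.6 kPa.
q_all = q_ult / FS = 1521.6 / 3 = 507.19 kPa.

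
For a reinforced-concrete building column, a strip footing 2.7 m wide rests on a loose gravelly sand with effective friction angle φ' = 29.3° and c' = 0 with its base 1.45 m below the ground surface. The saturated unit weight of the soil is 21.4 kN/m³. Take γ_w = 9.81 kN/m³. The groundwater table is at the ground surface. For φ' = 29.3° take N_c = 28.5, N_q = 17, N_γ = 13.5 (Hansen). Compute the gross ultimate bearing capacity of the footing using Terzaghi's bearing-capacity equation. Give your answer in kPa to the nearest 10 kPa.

Water table at ground surface, so effective unit weight γ' = 21.4 − 9.81 = 11.59 kN/m³ is used throughout; overburden q = 11.59 × 1.45 = 16.805 kPa; the same γ' applies in the ½γBN_γ term.
Surcharge term q·N_q = 16.805 × 17 = 285.69 kPa; self-weight term 0.5·γ·B·N_γ = 0.5 × 11.59 × 2.7 × 13.5 = 211.23 kPa.
q_ult = 285.69 + 211.23 = 496.92 kPa.

q_ult ≈ 500 kPa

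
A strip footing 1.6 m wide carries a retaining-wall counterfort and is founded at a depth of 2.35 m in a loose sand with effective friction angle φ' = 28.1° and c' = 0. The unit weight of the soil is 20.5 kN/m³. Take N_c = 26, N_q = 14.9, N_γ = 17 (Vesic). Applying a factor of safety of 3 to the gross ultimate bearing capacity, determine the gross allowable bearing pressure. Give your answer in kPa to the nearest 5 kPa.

q_all ≈ 330 kPa

Overburden at base level: q = 20.5 × 2.35 = 48.175 kPa.
Surcharge term q·N_q = 48.175 × 14.9 = 717.81 kPa; self-weight term 0.5·γ·B·N_γ = 0.5 × 20.5 × 1.6 × 17 = 278.8 kPa.
q_ult = 717.81 + 278.8 = 996.61 kPa.
q_all = q_ult / FS = 996.61 / 3 = 332.2 kPa.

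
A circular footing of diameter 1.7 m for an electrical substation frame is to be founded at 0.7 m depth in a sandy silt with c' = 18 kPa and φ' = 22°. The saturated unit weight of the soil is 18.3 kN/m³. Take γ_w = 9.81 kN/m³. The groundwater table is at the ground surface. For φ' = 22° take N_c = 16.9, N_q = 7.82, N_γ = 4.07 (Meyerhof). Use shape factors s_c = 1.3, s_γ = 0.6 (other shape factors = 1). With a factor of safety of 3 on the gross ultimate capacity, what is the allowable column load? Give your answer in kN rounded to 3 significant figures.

P_all ≈ 348 kN

With the water table at the surface the whole profile is submerged: γ' = 18.3 − 9.81 = 8.49 kN/m³, so q = γ'·D_f = 5.943 kPa; the same γ' applies in the ½γBN_γ term.
q_ult = c·N_c·s_c + q·N_q + 0.5·γ·B·N_γ·s_γ
     = 18 × 16.9 × 1.3 + 5.943 × 7.82 + 0.5 × 8.49 × 1.7 × 4.07 × 0.6
     = 395.46 + 46.474 + 17.623 = 459.56 kPa.
Gross allowable pressure q_all = 459.56 / 3 = 153.19 kPa.
Footing area = 2.2698 m², so allowable column load = 153.19 × 2.2698 = 347.7 kN.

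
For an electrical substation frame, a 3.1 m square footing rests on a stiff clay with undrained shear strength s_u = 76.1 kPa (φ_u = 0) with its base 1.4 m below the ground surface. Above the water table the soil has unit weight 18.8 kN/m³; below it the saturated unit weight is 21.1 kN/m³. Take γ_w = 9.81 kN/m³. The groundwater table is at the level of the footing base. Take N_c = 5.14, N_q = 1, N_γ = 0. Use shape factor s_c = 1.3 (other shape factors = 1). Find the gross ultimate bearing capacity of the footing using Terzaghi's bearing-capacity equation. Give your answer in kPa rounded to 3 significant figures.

q = γ·D_f = 18.8 × 1.4 = 26.32 kPa.
c·N_c·s_c = 76.1 × 5.14 × 1.3 = 508.5 kPa
q·N_q = 26.32 × 1 = 26.32 kPa
q_ult = 508.5 + 26.32 = 534.82 kPa.

q_ult ≈ 535 kPa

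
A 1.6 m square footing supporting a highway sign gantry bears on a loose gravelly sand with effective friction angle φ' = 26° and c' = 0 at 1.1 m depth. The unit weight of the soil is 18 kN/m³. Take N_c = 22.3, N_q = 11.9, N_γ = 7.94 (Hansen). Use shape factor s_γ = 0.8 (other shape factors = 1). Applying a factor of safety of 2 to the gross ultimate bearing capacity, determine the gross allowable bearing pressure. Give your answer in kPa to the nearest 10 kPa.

Overburden at base level: q = 18 × 1.1 = 19.8 kPa.
Surcharge term q·N_q = 19.8 × 11.9 = 235.62 kPa; self-weight term 0.5·γ·B·N_γ·s_γ = 0.5 × 18 × 1.6 × 7.94 × 0.8 = 91.469 kPa.
q_ult = 235.62 + 91.469 = 327.09 kPa.
q_all = q_ult / FS = 327.09 / 2 = 163.54 kPa.

q_all ≈ 160 kPa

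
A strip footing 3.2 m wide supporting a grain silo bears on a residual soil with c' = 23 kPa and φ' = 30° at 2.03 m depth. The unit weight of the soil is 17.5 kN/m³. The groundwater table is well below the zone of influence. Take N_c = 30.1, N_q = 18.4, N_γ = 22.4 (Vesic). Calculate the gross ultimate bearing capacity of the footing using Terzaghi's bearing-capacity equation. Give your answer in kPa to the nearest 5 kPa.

q_ult ≈ 1975 kPa

Overburden at base level: q = 17.5 × 2.03 = 35.525 kPa.
Cohesion term c·N_c = 23 × 30.1 = 692.3 kPa; surcharge term q·N_q = 35.525 × 18.4 = 653.66 kPa; self-weight term 0.5·γ·B·N_γ = 0.5 × 17.5 × 3.2 × 22.4 = 627.2 kPa.
q_ult = 692.3 + 653.66 + 627.2 = 1973.2 kPa.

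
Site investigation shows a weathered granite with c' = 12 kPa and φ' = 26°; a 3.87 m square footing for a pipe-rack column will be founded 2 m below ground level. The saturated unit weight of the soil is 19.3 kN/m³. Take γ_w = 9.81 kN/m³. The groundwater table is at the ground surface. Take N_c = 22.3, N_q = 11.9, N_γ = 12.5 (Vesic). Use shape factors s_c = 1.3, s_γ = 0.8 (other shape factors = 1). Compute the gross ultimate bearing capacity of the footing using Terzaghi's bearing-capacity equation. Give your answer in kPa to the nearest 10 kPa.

q_ult ≈ 760 kPa

With the water table at the surface the whole profile is submerged: γ' = 19.3 − 9.81 = 9.49 kN/m³, so q = γ'·D_f = 18.98 kPa; the same γ' applies in the ½γBN_γ term.
q_ult = c·N_c·s_c + q·N_q + 0.5·γ·B·N_γ·s_γ
     = 12 × 22.3 × 1.3 + 18.98 × 11.9 + 0.5 × 9.49 × 3.87 × 12.5 × 0.8
     = 347.88 + 225.86 + 183.63 = 757.37 kPa.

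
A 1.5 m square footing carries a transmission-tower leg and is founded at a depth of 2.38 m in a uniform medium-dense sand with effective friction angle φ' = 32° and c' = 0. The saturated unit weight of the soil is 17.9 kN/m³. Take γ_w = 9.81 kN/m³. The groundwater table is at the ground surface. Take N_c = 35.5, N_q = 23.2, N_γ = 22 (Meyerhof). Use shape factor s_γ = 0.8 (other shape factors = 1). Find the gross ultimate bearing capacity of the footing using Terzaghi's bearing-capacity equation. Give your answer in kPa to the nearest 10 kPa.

With the water table at the surface the whole profile is submerged: γ' = 17.9 − 9.81 = 8.09 kN/m³, so q = γ'·D_f = 19.254 kPa; the same γ' applies in the ½γBN_γ term.
q_ult = q·N_q + 0.5·γ·B·N_γ·s_γ
     = 19.254 × 23.2 + 0.5 × 8.09 × 1.5 × 22 × 0.8
     = 446.7 + 106.79 = 553.49 kPa.

q_ult ≈ 550 kPa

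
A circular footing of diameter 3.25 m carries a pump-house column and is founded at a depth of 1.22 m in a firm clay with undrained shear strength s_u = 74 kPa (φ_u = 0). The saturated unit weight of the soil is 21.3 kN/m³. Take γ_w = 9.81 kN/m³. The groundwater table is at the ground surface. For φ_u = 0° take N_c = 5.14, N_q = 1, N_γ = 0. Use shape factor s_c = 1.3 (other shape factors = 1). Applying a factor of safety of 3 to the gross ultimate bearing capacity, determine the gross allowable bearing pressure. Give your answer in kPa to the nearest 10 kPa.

With the water table at the surface the whole profile is submerged: γ' = 21.3 − 9.81 = 11.49 kN/m³, so q = γ'·D_f = 14.018 kPa.
q_ult = c·N_c·s_c + q·N_q
     = 74 × 5.14 × 1.3 + 14.018 × 1
     = 494.47 + 14.018 = 508.49 kPa.
q_all = q_ult / FS = 508.49 / 3 = 169.5 kPa.

q_all ≈ 170 kPa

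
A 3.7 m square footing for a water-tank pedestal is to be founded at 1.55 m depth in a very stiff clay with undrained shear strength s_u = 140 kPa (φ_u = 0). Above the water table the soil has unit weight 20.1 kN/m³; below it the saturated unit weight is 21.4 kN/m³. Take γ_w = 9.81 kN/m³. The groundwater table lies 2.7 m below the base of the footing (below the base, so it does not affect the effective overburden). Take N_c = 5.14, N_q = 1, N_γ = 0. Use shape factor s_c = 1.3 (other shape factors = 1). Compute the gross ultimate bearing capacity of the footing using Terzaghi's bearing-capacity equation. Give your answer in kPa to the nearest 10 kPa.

q_ult ≈ 970 kPa

Effective surcharge at the founding depth q = γ·D_f = 20.1 × 1.55 = 31.155 kPa.
q_ult = c·N_c·s_c + q·N_q
     = 140 × 5.14 × 1.3 + 31.155 × 1
     = 935.48 + 31.155 = 966.63 kPa.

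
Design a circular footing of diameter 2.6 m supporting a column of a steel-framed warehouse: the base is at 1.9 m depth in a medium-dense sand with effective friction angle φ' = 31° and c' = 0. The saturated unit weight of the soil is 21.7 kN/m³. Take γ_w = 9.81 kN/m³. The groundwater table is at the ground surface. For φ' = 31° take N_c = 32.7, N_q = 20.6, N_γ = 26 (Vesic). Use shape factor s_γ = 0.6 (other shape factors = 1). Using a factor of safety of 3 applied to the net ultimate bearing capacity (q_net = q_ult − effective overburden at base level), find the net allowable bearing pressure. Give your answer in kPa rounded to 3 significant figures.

q_all(net) ≈ 228 kPa

Water table at ground surface, so effective unit weight γ' = 21.7 − 9.81 = 11.89 kN/m³ is used throughout; overburden q = 11.89 × 1.9 = 22.591 kPa; the same γ' applies in the ½γBN_γ term.
Surcharge term q·N_q = 22.591 × 20.6 = 465.37 kPa; self-weight term 0.5·γ·B·N_γ·s_γ = 0.5 × 11.89 × 2.6 × 26 × 0.6 = 241.13 kPa.
q_ult = 465.37 + 241.13 = 706.5 kPa.
Net ultimate: q_net = 706.5 − 22.591 = 683.91 kPa.
q_all(net) = 683.91 / 3 = 227.97 kPa.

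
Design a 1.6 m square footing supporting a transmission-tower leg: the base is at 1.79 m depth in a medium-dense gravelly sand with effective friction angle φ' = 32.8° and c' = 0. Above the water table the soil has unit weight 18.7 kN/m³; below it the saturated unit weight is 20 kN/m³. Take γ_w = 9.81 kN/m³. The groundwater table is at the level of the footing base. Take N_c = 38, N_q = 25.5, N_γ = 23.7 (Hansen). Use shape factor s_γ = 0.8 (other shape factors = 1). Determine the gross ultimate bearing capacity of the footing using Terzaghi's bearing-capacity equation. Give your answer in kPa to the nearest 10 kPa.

q = γ·D_f = 18.7 × 1.79 = 33.473 kPa.
For the ½γBN_γ term take γ' = 20 − 9.81 = 10.19 kN/m³ (soil below base is submerged).
q·N_q = 33.473 × 25.5 = 853.56 kPa
0.5·γ·B·N_γ·s_γ = 0.5 × 10.19 × 1.6 × 23.7 × 0.8 = 154.56 kPa
q_ult = 853.56 + 154.56 = 1008.1 kPa.

q_ult ≈ 1010 kPa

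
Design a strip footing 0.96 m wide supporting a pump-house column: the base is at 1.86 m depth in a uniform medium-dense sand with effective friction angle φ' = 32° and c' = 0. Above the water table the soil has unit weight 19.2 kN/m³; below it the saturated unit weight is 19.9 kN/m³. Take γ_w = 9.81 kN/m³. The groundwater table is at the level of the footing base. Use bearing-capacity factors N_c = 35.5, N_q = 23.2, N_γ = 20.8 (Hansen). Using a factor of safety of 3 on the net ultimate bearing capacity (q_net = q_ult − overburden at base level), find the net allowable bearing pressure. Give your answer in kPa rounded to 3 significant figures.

Effective surcharge at the founding depth q = γ·D_f = 19.2 × 1.86 = 35.712 kPa.
The water table coincides with the base, so in the self-weight term γ → γ' = 10.09 kN/m³.
q_ult = q·N_q + 0.5·γ·B·N_γ
     = 35.712 × 23.2 + 0.5 × 10.09 × 0.96 × 20.8
     = 828.52 + 100.74 = 929.26 kPa.
q_net = 929.26 − 35.712 = 893.54 kPa.
q_all(net) = 893.54 / 3 = 297.85 kPa.

q_all(net) ≈ 298 kPa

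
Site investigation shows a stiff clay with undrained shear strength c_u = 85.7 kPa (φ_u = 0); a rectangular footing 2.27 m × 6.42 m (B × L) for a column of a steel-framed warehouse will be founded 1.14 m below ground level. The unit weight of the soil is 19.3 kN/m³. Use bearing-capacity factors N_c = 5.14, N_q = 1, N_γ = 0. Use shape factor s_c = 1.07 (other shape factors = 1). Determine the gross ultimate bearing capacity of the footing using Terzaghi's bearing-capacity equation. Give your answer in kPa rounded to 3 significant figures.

q = γ·D_f = 19.3 × 1.14 = 22.002 kPa.
c·N_c·s_c = 85.7 × 5.14 × 1.07 = 471.33 kPa
q·N_q = 22.002 × 1 = 22.002 kPa
q_ult = 471.33 + 22.002 = 493.33 kPa.

q_ult ≈ 493 kPa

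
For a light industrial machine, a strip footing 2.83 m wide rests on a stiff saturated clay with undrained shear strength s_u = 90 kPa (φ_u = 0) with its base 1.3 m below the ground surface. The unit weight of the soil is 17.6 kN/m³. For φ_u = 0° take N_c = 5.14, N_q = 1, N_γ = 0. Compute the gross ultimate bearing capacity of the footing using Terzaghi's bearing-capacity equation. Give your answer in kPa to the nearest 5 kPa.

Effective surcharge at the founding depth q = γ·D_f = 17.6 × 1.3 = 22.88 kPa.
q_ult = c·N_c + q·N_q
     = 90 × 5.14 + 22.88 × 1
     = 462.6 + 22.88 = 485.48 kPa.

q_ult ≈ 485 kPa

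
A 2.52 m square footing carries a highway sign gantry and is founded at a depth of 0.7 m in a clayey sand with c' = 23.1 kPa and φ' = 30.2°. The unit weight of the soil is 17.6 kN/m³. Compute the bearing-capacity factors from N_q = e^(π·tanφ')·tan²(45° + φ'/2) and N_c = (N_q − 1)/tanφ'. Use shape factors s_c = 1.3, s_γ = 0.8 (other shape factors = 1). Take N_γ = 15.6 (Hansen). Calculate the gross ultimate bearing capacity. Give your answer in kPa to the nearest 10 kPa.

tan30.2° = 0.582, so N_q = e^(π×0.582)·tan²(60.1°) = 6.224 × 3.024 = 18.82.
N_c = (18.82 − 1)/tan30.2° = 30.62.
Effective surcharge at the founding depth q = γ·D_f = 17.6 × 0.7 = 12.32 kPa.
q_ult = c·N_c·s_c + q·N_q + 0.5·γ·B·N_γ·s_γ
     = 23.1 × 30.625 × 1.3 + 12.32 × 18.824 + 0.5 × 17.6 × 2.52 × 15.6 × 0.8
     = 919.66 + 231.91 + 276.76 = 1428.3 kPa.

q_ult ≈ 1430 kPa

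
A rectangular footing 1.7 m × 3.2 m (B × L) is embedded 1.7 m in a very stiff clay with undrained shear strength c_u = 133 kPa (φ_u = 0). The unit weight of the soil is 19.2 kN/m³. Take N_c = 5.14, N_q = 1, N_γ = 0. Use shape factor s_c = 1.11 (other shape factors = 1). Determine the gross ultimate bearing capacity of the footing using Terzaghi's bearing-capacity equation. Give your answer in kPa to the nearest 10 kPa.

Effective surcharge at the founding depth q = γ·D_f = 19.2 × 1.7 = 32.64 kPa.
q_ult = c·N_c·s_c + q·N_q
     = 133 × 5.14 × 1.11 + 32.64 × 1
     = 758.82 + 32.64 = 791.46 kPa.

q_ult ≈ 790 kPa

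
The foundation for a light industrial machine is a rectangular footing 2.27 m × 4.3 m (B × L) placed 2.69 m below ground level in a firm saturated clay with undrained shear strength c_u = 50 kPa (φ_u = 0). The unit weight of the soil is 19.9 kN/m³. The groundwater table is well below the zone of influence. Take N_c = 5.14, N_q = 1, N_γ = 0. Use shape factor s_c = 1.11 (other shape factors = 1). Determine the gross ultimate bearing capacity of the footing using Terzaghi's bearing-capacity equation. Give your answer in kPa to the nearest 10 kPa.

Effective surcharge at the founding depth q = γ·D_f = 19.9 × 2.69 = 53.531 kPa.
q_ult = c·N_c·s_c + q·N_q
     = 50 × 5.14 × 1.11 + 53.531 × 1
     = 285.27 + 53.531 = 338.8 kPa.

q_ult ≈ 340 kPa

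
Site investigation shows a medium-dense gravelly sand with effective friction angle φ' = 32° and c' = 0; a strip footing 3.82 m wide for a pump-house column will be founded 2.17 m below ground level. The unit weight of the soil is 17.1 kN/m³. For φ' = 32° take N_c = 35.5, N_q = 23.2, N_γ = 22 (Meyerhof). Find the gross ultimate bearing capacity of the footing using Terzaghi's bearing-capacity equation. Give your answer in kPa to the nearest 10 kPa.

q_ult ≈ 1580 kPa

q = γ·D_f = 17.1 × 2.17 = 37.107 kPa.
q·N_q = 37.107 × 23.2 = 860.88 kPa
0.5·γ·B·N_γ = 0.5 × 17.1 × 3.82 × 22 = 718.54 kPa
q_ult = 860.88 + 718.54 = 1579.4 kPa.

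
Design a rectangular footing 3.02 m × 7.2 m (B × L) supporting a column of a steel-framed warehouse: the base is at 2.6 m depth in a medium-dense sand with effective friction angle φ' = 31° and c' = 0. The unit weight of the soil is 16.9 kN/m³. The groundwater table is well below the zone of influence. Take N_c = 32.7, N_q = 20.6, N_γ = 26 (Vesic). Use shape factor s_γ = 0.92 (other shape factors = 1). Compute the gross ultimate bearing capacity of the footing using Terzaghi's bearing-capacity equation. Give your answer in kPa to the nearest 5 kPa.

q = γ·D_f = 16.9 × 2.6 = 43.94 kPa.
q·N_q = 43.94 × 20.6 = 905.16 kPa
0.5·γ·B·N_γ·s_γ = 0.5 × 16.9 × 3.02 × 26 × 0.92 = 610.41 kPa
q_ult = 905.16 + 610.41 = 1515.6 kPa.

q_ult ≈ 1515 kPa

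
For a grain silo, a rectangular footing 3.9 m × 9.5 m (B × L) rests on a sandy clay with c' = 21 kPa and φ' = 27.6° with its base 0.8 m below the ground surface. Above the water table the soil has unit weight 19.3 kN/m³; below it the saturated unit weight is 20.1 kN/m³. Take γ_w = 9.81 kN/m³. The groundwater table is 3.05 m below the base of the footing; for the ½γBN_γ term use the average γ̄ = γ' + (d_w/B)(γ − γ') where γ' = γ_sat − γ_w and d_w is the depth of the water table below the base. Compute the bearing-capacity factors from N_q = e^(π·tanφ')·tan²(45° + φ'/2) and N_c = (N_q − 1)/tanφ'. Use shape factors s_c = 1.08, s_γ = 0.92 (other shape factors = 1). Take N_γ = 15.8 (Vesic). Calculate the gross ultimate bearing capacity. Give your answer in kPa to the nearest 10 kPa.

q_ult ≈ 1280 kPa

tan27.6° = 0.5228, so N_q = e^(π×0.5228)·tan²(58.8°) = 5.167 × 2.726 = 14.09.
N_c = (14.09 − 1)/tan27.6° = 25.04.
Overburden at base level: q = 19.3 × 0.8 = 15.44 kPa.
The water table is 3.05 m below the base (< B = 3.9 m), so the ½γBN_γ term uses γ̄ = γ' + (d_w/B)(γ − γ') = 10.29 + (3.05/3.9)(19.3 − 10.29) = 17.336 kN/m³.
Cohesion term c·N_c·s_c = 21 × 25.037 × 1.08 = 567.83 kPa; surcharge term q·N_q = 15.44 × 14.089 = 217.53 kPa; self-weight term 0.5·γ·B·N_γ·s_γ = 0.5 × 17.336 × 3.9 × 15.8 × 0.92 = 491.4 kPa.
q_ult = 567.83 + 217.53 + 491.4 = 1276.8 kPa.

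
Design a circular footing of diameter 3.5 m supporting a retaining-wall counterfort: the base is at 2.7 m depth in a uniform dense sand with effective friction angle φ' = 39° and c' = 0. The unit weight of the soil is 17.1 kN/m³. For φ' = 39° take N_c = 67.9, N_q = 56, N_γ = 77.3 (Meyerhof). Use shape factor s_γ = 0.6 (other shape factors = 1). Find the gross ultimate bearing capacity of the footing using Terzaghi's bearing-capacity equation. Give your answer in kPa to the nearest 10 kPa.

Effective surcharge at the founding depth q = γ·D_f = 17.1 × 2.7 = 46.17 kPa.
q_ult = q·N_q + 0.5·γ·B·N_γ·s_γ
     = 46.17 × 56 + 0.5 × 17.1 × 3.5 × 77.3 × 0.6
     = 2585.5 + 1387.9 = 3973.4 kPa.

q_ult ≈ 3970 kPa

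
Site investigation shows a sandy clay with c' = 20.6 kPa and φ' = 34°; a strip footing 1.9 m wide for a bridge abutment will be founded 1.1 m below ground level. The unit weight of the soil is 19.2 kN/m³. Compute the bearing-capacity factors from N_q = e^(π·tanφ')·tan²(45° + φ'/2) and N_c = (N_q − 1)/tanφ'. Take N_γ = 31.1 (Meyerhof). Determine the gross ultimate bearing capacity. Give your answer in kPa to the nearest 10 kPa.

tan34° = 0.6745, so N_q = e^(π×0.6745)·tan²(62°) = 8.323 × 3.537 = 29.44.
N_c = (29.44 − 1)/tan34° = 42.16.
Overburden at base level: q = 19.2 × 1.1 = 21.12 kPa.
Cohesion term c·N_c = 20.6 × 42.164 = 868.57 kPa; surcharge term q·N_q = 21.12 × 29.44 = 621.77 kPa; self-weight term 0.5·γ·B·N_γ = 0.5 × 19.2 × 1.9 × 31.1 = 567.26 kPa.
q_ult = 868.57 + 621.77 + 567.26 = 2057.6 kPa.

q_ult ≈ 2060 kPa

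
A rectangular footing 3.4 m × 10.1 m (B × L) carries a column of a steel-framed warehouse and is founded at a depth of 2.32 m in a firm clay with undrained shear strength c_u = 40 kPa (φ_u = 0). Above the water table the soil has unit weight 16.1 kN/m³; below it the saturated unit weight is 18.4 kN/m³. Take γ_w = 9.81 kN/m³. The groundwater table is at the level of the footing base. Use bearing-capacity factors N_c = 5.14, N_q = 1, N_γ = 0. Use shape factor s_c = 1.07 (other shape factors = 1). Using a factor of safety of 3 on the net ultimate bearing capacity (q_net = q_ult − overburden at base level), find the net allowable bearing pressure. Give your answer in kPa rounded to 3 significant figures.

q = γ·D_f = 16.1 × 2.32 = 37.352 kPa.
c·N_c·s_c = 40 × 5.14 × 1.07 = 219.99 kPa
q·N_q = 37.352 × 1 = 37.352 kPa
q_ult = 219.99 + 37.352 = 257.34 kPa.
q_net = 257.34 − 37.352 = 219.99 kPa.
q_all(net) = 219.99 / 3 = 73.331 kPa.

q_all(net) ≈ 73.3 kPa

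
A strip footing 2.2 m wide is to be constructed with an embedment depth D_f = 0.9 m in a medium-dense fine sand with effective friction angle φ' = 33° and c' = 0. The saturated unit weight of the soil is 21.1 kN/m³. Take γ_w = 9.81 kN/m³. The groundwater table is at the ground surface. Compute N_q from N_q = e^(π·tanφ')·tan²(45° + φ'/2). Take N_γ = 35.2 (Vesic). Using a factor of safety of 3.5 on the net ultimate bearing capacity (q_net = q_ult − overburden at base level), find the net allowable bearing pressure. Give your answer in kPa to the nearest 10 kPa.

q_all(net) ≈ 200 kPa

N_q = e^(π·tan33°)·tan²(61.5°) = 26.09.
γ' = 21.1 − 9.81 = 11.29 kN/m³ (submerged throughout). q = 11.29 × 0.9 = 10.161 kPa; the same γ' applies in the ½γBN_γ term.
q·N_q = 10.161 × 26.092 = 265.12 kPa
0.5·γ·B·N_γ = 0.5 × 11.29 × 2.2 × 35.2 = 437.15 kPa
q_ult = 265.12 + 437.15 = 702.27 kPa.
q_net = 702.27 − 10.161 = 692.11 kPa.
q_all(net) = 692.11 / 3.5 = 197.75 kPa.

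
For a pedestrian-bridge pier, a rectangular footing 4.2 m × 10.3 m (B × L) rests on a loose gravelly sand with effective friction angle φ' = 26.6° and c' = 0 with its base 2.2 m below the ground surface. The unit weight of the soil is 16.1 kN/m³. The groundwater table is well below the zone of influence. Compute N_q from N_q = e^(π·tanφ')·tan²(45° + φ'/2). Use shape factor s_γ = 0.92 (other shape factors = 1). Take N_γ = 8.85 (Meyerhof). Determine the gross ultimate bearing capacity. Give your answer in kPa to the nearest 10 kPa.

q_ult ≈ 720 kPa

tan26.6° = 0.5008, so N_q = e^(π×0.5008)·tan²(58.3°) = 4.822 × 2.622 = 12.64.
q = γ·D_f = 16.1 × 2.2 = 35.42 kPa.
q·N_q = 35.42 × 12.641 = 447.76 kPa
0.5·γ·B·N_γ·s_γ = 0.5 × 16.1 × 4.2 × 8.85 × 0.92 = 275.28 kPa
q_ult = 447.76 + 275.28 = 723.04 kPa.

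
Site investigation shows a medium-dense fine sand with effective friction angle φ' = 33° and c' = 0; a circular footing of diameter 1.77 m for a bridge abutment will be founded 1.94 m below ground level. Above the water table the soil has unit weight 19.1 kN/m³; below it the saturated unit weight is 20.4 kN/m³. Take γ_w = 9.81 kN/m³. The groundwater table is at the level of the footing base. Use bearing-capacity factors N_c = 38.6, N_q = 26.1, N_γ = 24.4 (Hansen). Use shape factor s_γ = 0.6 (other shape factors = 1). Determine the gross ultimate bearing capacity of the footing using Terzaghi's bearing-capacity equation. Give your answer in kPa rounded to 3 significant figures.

q = γ·D_f = 19.1 × 1.94 = 37.054 kPa.
For the ½γBN_γ term take γ' = 20.4 − 9.81 = 10.59 kN/m³ (soil below base is submerged).
q·N_q = 37.054 × 26.1 = 967.11 kPa
0.5·γ·B·N_γ·s_γ = 0.5 × 10.59 × 1.77 × 24.4 × 0.6 = 137.21 kPa
q_ult = 967.11 + 137.21 = 1104.3 kPa.

q_ult ≈ 1100 kPa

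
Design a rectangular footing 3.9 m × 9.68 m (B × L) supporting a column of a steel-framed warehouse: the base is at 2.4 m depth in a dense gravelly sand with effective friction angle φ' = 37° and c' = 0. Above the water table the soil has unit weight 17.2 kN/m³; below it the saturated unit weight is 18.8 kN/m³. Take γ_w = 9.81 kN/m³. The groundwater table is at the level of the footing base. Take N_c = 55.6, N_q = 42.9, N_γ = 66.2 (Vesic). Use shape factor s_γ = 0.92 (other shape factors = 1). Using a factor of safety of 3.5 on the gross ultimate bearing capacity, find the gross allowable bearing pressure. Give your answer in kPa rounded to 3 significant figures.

q = γ·D_f = 17.2 × 2.4 = 41.28 kPa.
For the ½γBN_γ term take γ' = 18.8 − 9.81 = 8.99 kN/m³ (soil below base is submerged).
q·N_q = 41.28 × 42.9 = 1770.9 kPa
0.5·γ·B·N_γ·s_γ = 0.5 × 8.99 × 3.9 × 66.2 × 0.92 = 1067.7 kPa
q_ult = 1770.9 + 1067.7 = 2838.6 kPa.
q_all = 2838.6 / 3.5 = 811.03 kPa.

q_all ≈ 811 kPa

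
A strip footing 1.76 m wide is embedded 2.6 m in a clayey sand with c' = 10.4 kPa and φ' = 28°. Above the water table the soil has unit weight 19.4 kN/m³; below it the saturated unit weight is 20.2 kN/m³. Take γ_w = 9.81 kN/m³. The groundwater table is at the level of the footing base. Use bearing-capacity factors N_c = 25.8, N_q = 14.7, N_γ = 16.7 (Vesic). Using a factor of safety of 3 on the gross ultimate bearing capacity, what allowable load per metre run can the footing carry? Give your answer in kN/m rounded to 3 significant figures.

q = γ·D_f = 19.4 × 2.6 = 50.44 kPa.
For the ½γBN_γ term take γ' = 20.2 − 9.81 = 10.39 kN/m³ (soil below base is submerged).
c·N_c = 10.4 × 25.8 = 268.32 kPa
q·N_q = 50.44 × 14.7 = 741.47 kPa
0.5·γ·B·N_γ = 0.5 × 10.39 × 1.76 × 16.7 = 152.69 kPa
q_ult = 268.32 + 741.47 + 152.69 = 1162.5 kPa.
Gross allowable pressure q_all = 1162.5 / 3 = 387.49 kPa.
Allowable wall load = q_all × B = 387.49 × 1.76 = 681.99 kN per metre run.

≈ 682 kN/m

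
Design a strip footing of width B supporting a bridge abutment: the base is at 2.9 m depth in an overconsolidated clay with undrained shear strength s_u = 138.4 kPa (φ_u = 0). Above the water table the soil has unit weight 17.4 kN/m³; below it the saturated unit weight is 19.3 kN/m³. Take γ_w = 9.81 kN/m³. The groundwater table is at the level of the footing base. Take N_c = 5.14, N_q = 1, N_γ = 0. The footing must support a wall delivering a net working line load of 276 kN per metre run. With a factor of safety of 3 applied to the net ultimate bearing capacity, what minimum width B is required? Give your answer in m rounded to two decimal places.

B = 1.16 m

Overburden at base level: q = 17.4 × 2.9 = 50.46 kPa.
Cohesion term c·N_c = 138.4 × 5.14 = 711.38 kPa; surcharge term q·N_q = 50.46 × 1 = 50.46 kPa.
q_ult = 711.38 + 50.46 = 761.84 kPa.
For φ = 0 the ½γBN_γ term vanishes, so q_ult is independent of B. q_net = 761.84 − 50.46 = 711.38 kPa; q_all(net) = 711.38/3 = 237.13 kPa.
Required width B = w / q_all(net) = 276 / 237.13 = 1.164 m.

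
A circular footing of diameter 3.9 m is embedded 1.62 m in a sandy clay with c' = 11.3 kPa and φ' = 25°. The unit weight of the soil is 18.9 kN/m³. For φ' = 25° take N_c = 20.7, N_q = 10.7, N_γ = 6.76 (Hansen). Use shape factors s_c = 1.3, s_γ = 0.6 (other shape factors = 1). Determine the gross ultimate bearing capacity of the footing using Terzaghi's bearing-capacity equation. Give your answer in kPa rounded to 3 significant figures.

Effective surcharge at the founding depth q = γ·D_f = 18.9 × 1.62 = 30.618 kPa.
q_ult = c·N_c·s_c + q·N_q + 0.5·γ·B·N_γ·s_γ
     = 11.3 × 20.7 × 1.3 + 30.618 × 10.7 + 0.5 × 18.9 × 3.9 × 6.76 × 0.6
     = 304.08 + 327.61 + 149.48 = 781.18 kPa.

q_ult ≈ 781 kPa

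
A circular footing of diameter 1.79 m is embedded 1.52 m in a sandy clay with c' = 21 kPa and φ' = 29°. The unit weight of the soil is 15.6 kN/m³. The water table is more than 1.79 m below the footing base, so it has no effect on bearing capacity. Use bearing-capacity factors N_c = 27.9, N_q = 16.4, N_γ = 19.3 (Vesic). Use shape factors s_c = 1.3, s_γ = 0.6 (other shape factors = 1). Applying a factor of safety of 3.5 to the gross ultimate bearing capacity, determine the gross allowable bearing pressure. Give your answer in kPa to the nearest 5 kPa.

Overburden at base level: q = 15.6 × 1.52 = 23.712 kPa.
Cohesion term c·N_c·s_c = 21 × 27.9 × 1.3 = 761.67 kPa; surcharge term q·N_q = 23.712 × 16.4 = 388.88 kPa; self-weight term 0.5·γ·B·N_γ·s_γ = 0.5 × 15.6 × 1.79 × 19.3 × 0.6 = 161.68 kPa.
q_ult = 761.67 + 388.88 + 161.68 = 1312.2 kPa.
q_all = q_ult / FS = 1312.2 / 3.5 = 374.92 kPa.

q_all ≈ 375 kPa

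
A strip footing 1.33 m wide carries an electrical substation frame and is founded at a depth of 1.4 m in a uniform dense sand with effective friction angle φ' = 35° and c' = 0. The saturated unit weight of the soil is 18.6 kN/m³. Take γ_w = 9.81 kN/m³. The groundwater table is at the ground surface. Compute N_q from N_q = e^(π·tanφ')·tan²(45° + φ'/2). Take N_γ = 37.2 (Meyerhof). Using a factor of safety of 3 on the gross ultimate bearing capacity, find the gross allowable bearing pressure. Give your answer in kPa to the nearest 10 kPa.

N_q = e^(π·tan35°)·tan²(62.5°) = 33.3.
With the water table at the surface the whole profile is submerged: γ' = 18.6 − 9.81 = 8.79 kN/m³, so q = γ'·D_f = 12.306 kPa; the same γ' applies in the ½γBN_γ term.
q_ult = q·N_q + 0.5·γ·B·N_γ
     = 12.306 × 33.296 + 0.5 × 8.79 × 1.33 × 37.2
     = 409.74 + 217.45 = 627.19 kPa.
q_all = 627.19 / 3 = 209.06 kPa.

q_all ≈ 210 kPa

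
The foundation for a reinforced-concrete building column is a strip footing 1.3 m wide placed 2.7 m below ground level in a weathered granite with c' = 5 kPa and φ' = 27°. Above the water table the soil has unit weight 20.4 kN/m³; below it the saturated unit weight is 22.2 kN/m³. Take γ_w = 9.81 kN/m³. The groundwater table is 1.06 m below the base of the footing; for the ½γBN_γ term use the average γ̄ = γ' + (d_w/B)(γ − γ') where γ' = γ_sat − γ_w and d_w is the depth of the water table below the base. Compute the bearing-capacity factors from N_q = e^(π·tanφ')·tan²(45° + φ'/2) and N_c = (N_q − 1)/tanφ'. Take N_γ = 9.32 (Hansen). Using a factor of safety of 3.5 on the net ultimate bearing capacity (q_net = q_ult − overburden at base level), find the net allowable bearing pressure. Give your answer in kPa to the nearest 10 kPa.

N_q = e^(π·tan27°)·tan²(58.5°) = 13.2; N_c = (N_q − 1)/tanφ' = 23.94.
Overburden at base level: q = 20.4 × 2.7 = 55.08 kPa.
The water table is 1.06 m below the base (< B = 1.3 m), so the ½γBN_γ term uses γ̄ = γ' + (d_w/B)(γ − γ') = 12.39 + (1.06/1.3)(20.4 − 12.39) = 18.921 kN/m³.
Cohesion term c·N_c = 5 × 23.942 = 119.71 kPa; surcharge term q·N_q = 55.08 × 13.199 = 727.01 kPa; self-weight term 0.5·γ·B·N_γ = 0.5 × 18.921 × 1.3 × 9.32 = 114.62 kPa.
q_ult = 119.71 + 727.01 + 114.62 = 961.34 kPa.
q_net = 961.34 − 55.08 = 906.26 kPa.
q_all(net) = 906.26 / 3.5 = 258.93 kPa.

q_all(net) ≈ 260 kPa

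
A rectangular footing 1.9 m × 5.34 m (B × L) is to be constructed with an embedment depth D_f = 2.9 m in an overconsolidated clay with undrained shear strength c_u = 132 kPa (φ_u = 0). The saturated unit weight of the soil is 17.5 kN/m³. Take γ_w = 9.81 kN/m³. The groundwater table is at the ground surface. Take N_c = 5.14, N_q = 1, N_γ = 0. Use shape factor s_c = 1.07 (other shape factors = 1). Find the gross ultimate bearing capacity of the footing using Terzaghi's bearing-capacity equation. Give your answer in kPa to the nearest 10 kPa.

γ' = 17.5 − 9.81 = 7.69 kN/m³ (submerged throughout). q = 7.69 × 2.9 = 22.301 kPa.
c·N_c·s_c = 132 × 5.14 × 1.07 = 725.97 kPa
q·N_q = 22.301 × 1 = 22.301 kPa
q_ult = 725.97 + 22.301 = 748.27 kPa.

q_ult ≈ 750 kPa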